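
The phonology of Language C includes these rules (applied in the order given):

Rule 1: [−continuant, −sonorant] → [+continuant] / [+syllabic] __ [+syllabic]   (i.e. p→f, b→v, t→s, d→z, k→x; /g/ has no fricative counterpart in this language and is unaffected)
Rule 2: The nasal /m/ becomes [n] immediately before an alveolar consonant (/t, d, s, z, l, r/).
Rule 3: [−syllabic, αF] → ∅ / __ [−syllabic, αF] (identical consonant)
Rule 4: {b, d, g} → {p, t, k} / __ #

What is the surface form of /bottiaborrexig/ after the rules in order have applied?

botiavorexik

Rule 1 (intervocalic spirantization): /b/ is a stop between vowels /a/ and /o/, so it spirantizes to the fricative [v]. /bottiaborrexig/ → bottiavorrexig.
Rule 2 (nasal place assimilation): no segment meets the environment; /bottiavorrexig/ is unchanged.
Rule 3 (degemination): /tt/ is a geminate; the first /t/ deletes. /rr/ is a geminate; the first /r/ deletes. /bottiavorrexig/ → botiavorexig.
Rule 4 (final devoicing): /g/ is a voiced stop in word-final position, so it devoices to [k]. /botiavorexig/ → botiavorexik.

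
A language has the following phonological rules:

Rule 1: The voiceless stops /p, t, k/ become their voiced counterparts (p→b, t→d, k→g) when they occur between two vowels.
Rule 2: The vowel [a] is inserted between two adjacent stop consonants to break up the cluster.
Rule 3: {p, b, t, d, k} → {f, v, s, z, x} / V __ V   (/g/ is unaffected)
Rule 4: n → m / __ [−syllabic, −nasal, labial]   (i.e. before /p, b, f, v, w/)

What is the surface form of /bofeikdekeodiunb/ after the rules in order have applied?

Rule 1 (intervocalic voicing): /k/ is a voiceless stop between vowels /e/ and /e/, so it voices to [g]. /bofeikdekeodiunb/ → bofeikdegeodiunb.
Rule 2 (stop-cluster a-epenthesis): /k/ and /d/ form a stop–stop cluster, so [a] is inserted between them. /bofeikdegeodiunb/ → bofeikadegeodiunb.
Rule 3 (intervocalic spirantization): /k/ is a stop between vowels /i/ and /a/, so it spirantizes to the fricative [x]. /d/ is a stop between vowels /a/ and /e/, so it spirantizes to the fricative [z]. /d/ is a stop between vowels /o/ and /i/, so it spirantizes to the fricative [z]. /bofeikadegeodiunb/ → bofeixazegeoziunb.
Rule 4 (nasal place assimilation): /n/ precedes the labial consonant /b/, so it assimilates in place to [m]. /bofeixazegeoziunb/ → bofeixazegeoziumb.

bofeixazegeoziumb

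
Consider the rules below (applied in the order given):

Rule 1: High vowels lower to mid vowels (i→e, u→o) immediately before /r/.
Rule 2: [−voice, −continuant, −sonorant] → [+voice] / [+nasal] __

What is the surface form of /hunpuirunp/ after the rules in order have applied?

hunbuerunb

Rule 1 (pre-rhotic lowering): /i/ is a high vowel immediately before /r/, so it lowers to [e]. /hunpuirunp/ → hunpuerunp.
Rule 2 (post-nasal voicing): /p/ is a voiceless stop immediately after the nasal /n/, so it voices to [b]. /p/ is a voiceless stop immediately after the nasal /n/, so it voices to [b]. /hunpuerunp/ → hunbuerunb.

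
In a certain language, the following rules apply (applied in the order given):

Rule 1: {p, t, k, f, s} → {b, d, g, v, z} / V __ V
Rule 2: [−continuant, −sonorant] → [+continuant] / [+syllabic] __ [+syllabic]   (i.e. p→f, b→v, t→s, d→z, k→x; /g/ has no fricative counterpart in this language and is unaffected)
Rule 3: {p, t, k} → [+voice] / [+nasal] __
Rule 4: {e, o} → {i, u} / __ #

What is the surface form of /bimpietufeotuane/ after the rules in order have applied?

bimbiezuveozuani

Rule 1 (intervocalic voicing): /t/ is a voiceless obstruent between vowels /e/ and /u/, so it voices to [d]. /f/ is a voiceless obstruent between vowels /u/ and /e/, so it voices to [v]. /t/ is a voiceless obstruent between vowels /o/ and /u/, so it voices to [d]. /bimpietufeotuane/ → bimpieduveoduane.
Rule 2 (intervocalic spirantization): /d/ is a stop between vowels /e/ and /u/, so it spirantizes to the fricative [z]. /d/ is a stop between vowels /o/ and /u/, so it spirantizes to the fricative [z]. /bimpieduveoduane/ → bimpiezuveozuane.
Rule 3 (post-nasal voicing): /p/ is a voiceless stop immediately after the nasal /m/, so it voices to [b]. /bimpiezuveozuane/ → bimbiezuveozuane.
Rule 4 (final vowel raising): /e/ is a mid vowel in word-final position, so it raises to [i]. /bimbiezuveozuane/ → bimbiezuveozuani.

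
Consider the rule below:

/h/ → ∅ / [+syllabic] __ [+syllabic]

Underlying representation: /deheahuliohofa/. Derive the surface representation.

/h/ occurs between vowels /e/ and /e/, so it deletes.
/h/ occurs between vowels /a/ and /u/, so it deletes.
/h/ occurs between vowels /o/ and /o/, so it deletes.
Surface form: [deeaulioofa].

deeaulioofa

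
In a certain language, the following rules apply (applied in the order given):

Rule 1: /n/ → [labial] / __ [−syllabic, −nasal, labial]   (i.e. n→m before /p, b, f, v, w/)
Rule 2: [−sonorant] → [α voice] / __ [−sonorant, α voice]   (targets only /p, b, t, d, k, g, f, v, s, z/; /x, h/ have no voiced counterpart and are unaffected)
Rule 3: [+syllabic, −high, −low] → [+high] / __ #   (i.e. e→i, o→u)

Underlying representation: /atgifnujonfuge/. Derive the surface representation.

Rule 1 (nasal place assimilation): /n/ precedes the labial consonant /f/, so it assimilates in place to [m]. /atgifnujonfuge/ → atgifnujomfuge.
Rule 2 (regressive voicing assimilation): /t/ precedes the voiced obstruent /g/, so it voices to [d] by assimilation. /atgifnujomfuge/ → adgifnujomfuge.
Rule 3 (final vowel raising): /e/ is a mid vowel in word-final position, so it raises to [i]. /adgifnujomfuge/ → adgifnujomfugi.

adgifnujomfugi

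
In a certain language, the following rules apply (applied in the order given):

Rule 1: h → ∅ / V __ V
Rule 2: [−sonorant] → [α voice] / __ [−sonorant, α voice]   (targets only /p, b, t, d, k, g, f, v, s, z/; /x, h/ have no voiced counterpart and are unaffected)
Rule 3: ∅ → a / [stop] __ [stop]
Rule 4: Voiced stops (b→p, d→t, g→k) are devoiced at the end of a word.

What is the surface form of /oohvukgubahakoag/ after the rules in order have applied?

Rule 1 (intervocalic h-deletion): /h/ occurs between vowels /a/ and /a/, so it deletes. /oohvukgubahakoag/ → oohvukgubaakoag.
Rule 2 (regressive voicing assimilation): /k/ precedes the voiced obstruent /g/, so it voices to [g] by assimilation. /oohvukgubaakoag/ → oohvuggubaakoag.
Rule 3 (stop-cluster a-epenthesis): /g/ and /g/ form a stop–stop cluster, so [a] is inserted between them. /oohvuggubaakoag/ → oohvugagubaakoag.
Rule 4 (final devoicing): /g/ is a voiced stop in word-final position, so it devoices to [k]. /oohvugagubaakoag/ → oohvugagubaakoak.

oohvugagubaakoak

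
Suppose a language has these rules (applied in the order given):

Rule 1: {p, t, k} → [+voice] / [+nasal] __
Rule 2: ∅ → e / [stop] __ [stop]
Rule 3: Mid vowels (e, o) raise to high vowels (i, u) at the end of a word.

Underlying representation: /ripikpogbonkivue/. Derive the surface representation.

Rule 1 (post-nasal voicing): /k/ is a voiceless stop immediately after the nasal /n/, so it voices to [g]. /ripikpogbonkivue/ → ripikpogbongivue.
Rule 2 (stop-cluster e-epenthesis): /k/ and /p/ form a stop–stop cluster, so [e] is inserted between them. /g/ and /b/ form a stop–stop cluster, so [e] is inserted between them. /ripikpogbongivue/ → ripikepogebongivue.
Rule 3 (final vowel raising): /e/ is a mid vowel in word-final position, so it raises to [i]. /ripikepogebongivue/ → ripikepogebongivui.

ripikepogebongivui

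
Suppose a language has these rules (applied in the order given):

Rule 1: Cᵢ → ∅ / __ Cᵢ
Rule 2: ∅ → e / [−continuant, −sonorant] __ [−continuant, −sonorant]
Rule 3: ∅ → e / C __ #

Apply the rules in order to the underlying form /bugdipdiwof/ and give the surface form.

bugedipediwofe

Rule 1 (degemination): no segment meets the environment; /bugdipdiwof/ is unchanged.
Rule 2 (stop-cluster e-epenthesis): /g/ and /d/ form a stop–stop cluster, so [e] is inserted between them. /p/ and /d/ form a stop–stop cluster, so [e] is inserted between them. /bugdipdiwof/ → bugedipediwof.
Rule 3 (final e-epenthesis): the form ends in the consonant /f/, so [e] is inserted word-finally. /bugedipediwof/ → bugedipediwofe.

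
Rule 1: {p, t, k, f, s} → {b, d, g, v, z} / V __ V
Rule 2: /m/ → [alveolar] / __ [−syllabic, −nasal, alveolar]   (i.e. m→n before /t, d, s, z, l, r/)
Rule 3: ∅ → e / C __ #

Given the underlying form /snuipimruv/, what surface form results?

Rule 1 (intervocalic voicing): /p/ is a voiceless obstruent between vowels /i/ and /i/, so it voices to [b]. /snuipimruv/ → snuibimruv.
Rule 2 (nasal place assimilation): /m/ precedes the alveolar consonant /r/, so it assimilates in place to [n]. /snuibimruv/ → snuibinruv.
Rule 3 (final e-epenthesis): the form ends in the consonant /v/, so [e] is inserted word-finally. /snuibinruv/ → snuibinruve.

snuibinruve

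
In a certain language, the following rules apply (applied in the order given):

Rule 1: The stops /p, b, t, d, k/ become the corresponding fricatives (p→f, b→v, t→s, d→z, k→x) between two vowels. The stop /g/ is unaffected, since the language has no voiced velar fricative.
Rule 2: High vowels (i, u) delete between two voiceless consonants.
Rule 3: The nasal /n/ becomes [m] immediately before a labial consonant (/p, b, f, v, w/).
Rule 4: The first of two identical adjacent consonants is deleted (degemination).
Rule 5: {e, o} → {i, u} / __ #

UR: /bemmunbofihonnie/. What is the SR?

bemumbofhonii

Rule 1 (intervocalic spirantization): no segment meets the environment; /bemmunbofihonnie/ is unchanged.
Rule 2 (high vowel syncope): /i/ is a high vowel flanked by voiceless consonants /f/ and /h/, so it deletes. /bemmunbofihonnie/ → bemmunbofhonnie.
Rule 3 (nasal place assimilation): /n/ precedes the labial consonant /b/, so it assimilates in place to [m]. /bemmunbofhonnie/ → bemmumbofhonnie.
Rule 4 (degemination): /mm/ is a geminate; the first /m/ deletes. /nn/ is a geminate; the first /n/ deletes. /bemmumbofhonnie/ → bemumbofhonie.
Rule 5 (final vowel raising): /e/ is a mid vowel in word-final position, so it raises to [i]. /bemumbofhonie/ → bemumbofhonii.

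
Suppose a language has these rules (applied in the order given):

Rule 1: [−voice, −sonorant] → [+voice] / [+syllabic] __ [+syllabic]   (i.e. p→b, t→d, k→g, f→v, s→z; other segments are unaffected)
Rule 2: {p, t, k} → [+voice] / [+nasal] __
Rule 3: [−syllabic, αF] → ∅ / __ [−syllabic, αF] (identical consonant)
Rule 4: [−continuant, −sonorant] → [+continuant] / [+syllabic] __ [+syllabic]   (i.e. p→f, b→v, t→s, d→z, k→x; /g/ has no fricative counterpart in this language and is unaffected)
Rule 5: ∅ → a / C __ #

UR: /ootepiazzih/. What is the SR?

oozeviaziha

Rule 1 (intervocalic voicing): /t/ is a voiceless obstruent between vowels /o/ and /e/, so it voices to [d]. /p/ is a voiceless obstruent between vowels /e/ and /i/, so it voices to [b]. /ootepiazzih/ → oodebiazzih.
Rule 2 (post-nasal voicing): no segment meets the environment; /oodebiazzih/ is unchanged.
Rule 3 (degemination): /zz/ is a geminate; the first /z/ deletes. /oodebiazzih/ → oodebiazih.
Rule 4 (intervocalic spirantization): /d/ is a stop between vowels /o/ and /e/, so it spirantizes to the fricative [z]. /b/ is a stop between vowels /e/ and /i/, so it spirantizes to the fricative [v]. /oodebiazih/ → oozeviazih.
Rule 5 (final a-epenthesis): the form ends in the consonant /h/, so [a] is inserted word-finally. /oozeviazih/ → oozeviaziha.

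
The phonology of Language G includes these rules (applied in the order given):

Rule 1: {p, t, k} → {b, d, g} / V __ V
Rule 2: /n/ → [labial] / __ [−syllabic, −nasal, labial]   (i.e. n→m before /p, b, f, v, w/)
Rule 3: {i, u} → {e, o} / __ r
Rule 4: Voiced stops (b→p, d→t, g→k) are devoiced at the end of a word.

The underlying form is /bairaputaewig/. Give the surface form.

baerabudaewik

Rule 1 (intervocalic voicing): /p/ is a voiceless stop between vowels /a/ and /u/, so it voices to [b]. /t/ is a voiceless stop between vowels /u/ and /a/, so it voices to [d]. /bairaputaewig/ → bairabudaewig.
Rule 2 (nasal place assimilation): no segment meets the environment; /bairabudaewig/ is unchanged.
Rule 3 (pre-rhotic lowering): /i/ is a high vowel immediately before /r/, so it lowers to [e]. /bairabudaewig/ → baerabudaewig.
Rule 4 (final devoicing): /g/ is a voiced stop in word-final position, so it devoices to [k]. /baerabudaewig/ → baerabudaewik.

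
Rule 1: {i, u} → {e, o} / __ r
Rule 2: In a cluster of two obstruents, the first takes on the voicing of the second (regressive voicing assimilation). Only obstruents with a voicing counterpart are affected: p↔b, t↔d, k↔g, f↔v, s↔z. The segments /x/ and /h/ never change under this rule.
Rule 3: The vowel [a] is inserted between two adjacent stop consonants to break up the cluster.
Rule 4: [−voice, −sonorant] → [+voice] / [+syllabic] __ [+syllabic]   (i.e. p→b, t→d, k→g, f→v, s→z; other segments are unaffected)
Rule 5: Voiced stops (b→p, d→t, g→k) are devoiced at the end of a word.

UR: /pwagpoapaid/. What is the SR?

pwagaboabait

Rule 1 (pre-rhotic lowering): no segment meets the environment; /pwagpoapaid/ is unchanged.
Rule 2 (regressive voicing assimilation): /g/ precedes the voiceless obstruent /p/, so it devoices to [k] by assimilation. /pwagpoapaid/ → pwakpoapaid.
Rule 3 (stop-cluster a-epenthesis): /k/ and /p/ form a stop–stop cluster, so [a] is inserted between them. /pwakpoapaid/ → pwakapoapaid.
Rule 4 (intervocalic voicing): /k/ is a voiceless obstruent between vowels /a/ and /a/, so it voices to [g]. /p/ is a voiceless obstruent between vowels /a/ and /o/, so it voices to [b]. /p/ is a voiceless obstruent between vowels /a/ and /a/, so it voices to [b]. /pwakapoapaid/ → pwagaboabaid.
Rule 5 (final devoicing): /d/ is a voiced stop in word-final position, so it devoices to [t]. /pwagaboabaid/ → pwagaboabait.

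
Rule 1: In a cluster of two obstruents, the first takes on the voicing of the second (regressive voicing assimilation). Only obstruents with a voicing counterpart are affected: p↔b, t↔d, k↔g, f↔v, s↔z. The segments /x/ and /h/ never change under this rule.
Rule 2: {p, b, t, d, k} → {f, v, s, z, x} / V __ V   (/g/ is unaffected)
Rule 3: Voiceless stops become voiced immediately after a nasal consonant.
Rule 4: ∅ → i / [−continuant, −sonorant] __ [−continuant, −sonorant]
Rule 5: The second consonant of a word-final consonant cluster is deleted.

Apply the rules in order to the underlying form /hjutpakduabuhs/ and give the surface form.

Rule 1 (regressive voicing assimilation): /k/ precedes the voiced obstruent /d/, so it voices to [g] by assimilation. /hjutpakduabuhs/ → hjutpagduabuhs.
Rule 2 (intervocalic spirantization): /b/ is a stop between vowels /a/ and /u/, so it spirantizes to the fricative [v]. /hjutpagduabuhs/ → hjutpagduavuhs.
Rule 3 (post-nasal voicing): no segment meets the environment; /hjutpagduavuhs/ is unchanged.
Rule 4 (stop-cluster i-epenthesis): /t/ and /p/ form a stop–stop cluster, so [i] is inserted between them. /g/ and /d/ form a stop–stop cluster, so [i] is inserted between them. /hjutpagduavuhs/ → hjutipagiduavuhs.
Rule 5 (final cluster simplification): /s/ is the second consonant of a word-final cluster /hs/, so it deletes. /hjutipagiduavuhs/ → hjutipagiduavuh.

hjutipagiduavuh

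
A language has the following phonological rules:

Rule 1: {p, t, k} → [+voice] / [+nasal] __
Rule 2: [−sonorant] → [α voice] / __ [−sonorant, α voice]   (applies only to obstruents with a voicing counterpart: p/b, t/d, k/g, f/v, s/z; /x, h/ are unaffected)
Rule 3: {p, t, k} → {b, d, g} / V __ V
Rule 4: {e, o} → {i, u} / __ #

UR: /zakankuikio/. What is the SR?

Rule 1 (post-nasal voicing): /k/ is a voiceless stop immediately after the nasal /n/, so it voices to [g]. /zakankuikio/ → zakanguikio.
Rule 2 (regressive voicing assimilation): no segment meets the environment; /zakanguikio/ is unchanged.
Rule 3 (intervocalic voicing): /k/ is a voiceless stop between vowels /a/ and /a/, so it voices to [g]. /k/ is a voiceless stop between vowels /i/ and /i/, so it voices to [g]. /zakanguikio/ → zaganguigio.
Rule 4 (final vowel raising): /o/ is a mid vowel in word-final position, so it raises to [u]. /zaganguigio/ → zaganguigiu.

zaganguigiu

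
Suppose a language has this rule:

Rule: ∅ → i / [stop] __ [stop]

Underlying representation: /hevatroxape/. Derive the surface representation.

hevatroxape

No segment of /hevatroxape/ meets the structural description of the rule, so the form surfaces unchanged.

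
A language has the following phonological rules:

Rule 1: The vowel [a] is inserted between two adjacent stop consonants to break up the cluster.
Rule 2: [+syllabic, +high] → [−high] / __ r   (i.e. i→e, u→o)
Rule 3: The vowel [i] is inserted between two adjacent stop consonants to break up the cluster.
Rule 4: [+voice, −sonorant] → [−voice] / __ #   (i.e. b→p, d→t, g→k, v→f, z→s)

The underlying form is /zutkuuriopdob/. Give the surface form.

Rule 1 (stop-cluster a-epenthesis): /t/ and /k/ form a stop–stop cluster, so [a] is inserted between them. /p/ and /d/ form a stop–stop cluster, so [a] is inserted between them. /zutkuuriopdob/ → zutakuuriopadob.
Rule 2 (pre-rhotic lowering): /u/ is a high vowel immediately before /r/, so it lowers to [o]. /zutakuuriopadob/ → zutakuoriopadob.
Rule 3 (stop-cluster i-epenthesis): no segment meets the environment; /zutakuoriopadob/ is unchanged.
Rule 4 (final devoicing): /b/ is a voiced obstruent in word-final position, so it devoices to [p]. /zutakuoriopadob/ → zutakuoriopadop.

zutakuoriopadop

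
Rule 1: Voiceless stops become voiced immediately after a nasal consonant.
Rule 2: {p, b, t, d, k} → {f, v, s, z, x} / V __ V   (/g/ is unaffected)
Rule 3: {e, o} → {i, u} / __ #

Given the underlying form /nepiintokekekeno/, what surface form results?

Rule 1 (post-nasal voicing): /t/ is a voiceless stop immediately after the nasal /n/, so it voices to [d]. /nepiintokekekeno/ → nepiindokekekeno.
Rule 2 (intervocalic spirantization): /p/ is a stop between vowels /e/ and /i/, so it spirantizes to the fricative [f]. /k/ is a stop between vowels /o/ and /e/, so it spirantizes to the fricative [x]. /k/ is a stop between vowels /e/ and /e/, so it spirantizes to the fricative [x]. /k/ is a stop between vowels /e/ and /e/, so it spirantizes to the fricative [x]. /nepiindokekekeno/ → nefiindoxexexeno.
Rule 3 (final vowel raising): /o/ is a mid vowel in word-final position, so it raises to [u]. /nefiindoxexexeno/ → nefiindoxexexenu.

nefiindoxexexenu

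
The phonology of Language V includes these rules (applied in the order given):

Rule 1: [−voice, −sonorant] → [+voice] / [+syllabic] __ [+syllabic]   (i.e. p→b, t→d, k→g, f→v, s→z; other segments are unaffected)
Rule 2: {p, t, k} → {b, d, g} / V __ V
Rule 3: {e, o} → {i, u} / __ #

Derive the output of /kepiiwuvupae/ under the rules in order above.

kebiiwuvubai

Rule 1 (intervocalic voicing): /p/ is a voiceless obstruent between vowels /e/ and /i/, so it voices to [b]. /p/ is a voiceless obstruent between vowels /u/ and /a/, so it voices to [b]. /kepiiwuvupae/ → kebiiwuvubae.
Rule 2 (intervocalic voicing): no segment meets the environment; /kebiiwuvubae/ is unchanged.
Rule 3 (final vowel raising): /e/ is a mid vowel in word-final position, so it raises to [i]. /kebiiwuvubae/ → kebiiwuvubai.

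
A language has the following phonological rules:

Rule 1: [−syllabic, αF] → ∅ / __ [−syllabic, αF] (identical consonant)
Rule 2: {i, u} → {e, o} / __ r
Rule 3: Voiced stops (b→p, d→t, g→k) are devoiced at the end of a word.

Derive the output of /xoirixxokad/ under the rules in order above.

xoerixokat

Rule 1 (degemination): /xx/ is a geminate; the first /x/ deletes. /xoirixxokad/ → xoirixokad.
Rule 2 (pre-rhotic lowering): /i/ is a high vowel immediately before /r/, so it lowers to [e]. /xoirixokad/ → xoerixokad.
Rule 3 (final devoicing): /d/ is a voiced stop in word-final position, so it devoices to [t]. /xoerixokad/ → xoerixokat.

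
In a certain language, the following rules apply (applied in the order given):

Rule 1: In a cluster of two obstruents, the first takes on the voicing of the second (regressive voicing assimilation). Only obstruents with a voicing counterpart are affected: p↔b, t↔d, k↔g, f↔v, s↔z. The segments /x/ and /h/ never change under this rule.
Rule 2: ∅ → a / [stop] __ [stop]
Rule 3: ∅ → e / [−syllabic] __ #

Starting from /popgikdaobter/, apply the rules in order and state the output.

Rule 1 (regressive voicing assimilation): /p/ precedes the voiced obstruent /g/, so it voices to [b] by assimilation. /k/ precedes the voiced obstruent /d/, so it voices to [g] by assimilation. /b/ precedes the voiceless obstruent /t/, so it devoices to [p] by assimilation. /popgikdaobter/ → pobgigdaopter.
Rule 2 (stop-cluster a-epenthesis): /b/ and /g/ form a stop–stop cluster, so [a] is inserted between them. /g/ and /d/ form a stop–stop cluster, so [a] is inserted between them. /p/ and /t/ form a stop–stop cluster, so [a] is inserted between them. /pobgigdaopter/ → pobagigadaopater.
Rule 3 (final e-epenthesis): the form ends in the consonant /r/, so [e] is inserted word-finally. /pobagigadaopater/ → pobagigadaopatere.

pobagigadaopatere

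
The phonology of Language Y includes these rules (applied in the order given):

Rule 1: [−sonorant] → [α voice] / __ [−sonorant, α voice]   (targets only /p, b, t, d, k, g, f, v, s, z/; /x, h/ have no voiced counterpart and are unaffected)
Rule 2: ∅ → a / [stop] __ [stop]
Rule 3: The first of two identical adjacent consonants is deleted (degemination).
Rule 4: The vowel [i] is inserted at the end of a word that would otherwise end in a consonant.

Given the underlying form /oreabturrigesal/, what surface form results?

Rule 1 (regressive voicing assimilation): /b/ precedes the voiceless obstruent /t/, so it devoices to [p] by assimilation. /oreabturrigesal/ → oreapturrigesal.
Rule 2 (stop-cluster a-epenthesis): /p/ and /t/ form a stop–stop cluster, so [a] is inserted between them. /oreapturrigesal/ → oreapaturrigesal.
Rule 3 (degemination): /rr/ is a geminate; the first /r/ deletes. /oreapaturrigesal/ → oreapaturigesal.
Rule 4 (final i-epenthesis): the form ends in the consonant /l/, so [i] is inserted word-finally. /oreapaturigesal/ → oreapaturigesali.

oreapaturigesali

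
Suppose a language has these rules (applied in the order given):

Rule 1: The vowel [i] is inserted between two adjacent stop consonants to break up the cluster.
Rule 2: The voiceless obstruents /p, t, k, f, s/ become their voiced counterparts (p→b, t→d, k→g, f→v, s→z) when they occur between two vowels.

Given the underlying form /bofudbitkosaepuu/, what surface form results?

Rule 1 (stop-cluster i-epenthesis): /d/ and /b/ form a stop–stop cluster, so [i] is inserted between them. /t/ and /k/ form a stop–stop cluster, so [i] is inserted between them. /bofudbitkosaepuu/ → bofudibitikosaepuu.
Rule 2 (intervocalic voicing): /f/ is a voiceless obstruent between vowels /o/ and /u/, so it voices to [v]. /t/ is a voiceless obstruent between vowels /i/ and /i/, so it voices to [d]. /k/ is a voiceless obstruent between vowels /i/ and /o/, so it voices to [g]. /s/ is a voiceless obstruent between vowels /o/ and /a/, so it voices to [z]. /p/ is a voiceless obstruent between vowels /e/ and /u/, so it voices to [b]. /bofudibitikosaepuu/ → bovudibidigozaebuu.

bovudibidigozaebuu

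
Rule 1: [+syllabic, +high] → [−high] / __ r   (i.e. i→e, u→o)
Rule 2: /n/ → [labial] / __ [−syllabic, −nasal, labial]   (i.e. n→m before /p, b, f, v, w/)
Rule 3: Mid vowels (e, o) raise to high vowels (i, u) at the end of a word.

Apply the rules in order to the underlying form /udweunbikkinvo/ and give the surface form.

udweumbikkimvu

Rule 1 (pre-rhotic lowering): no segment meets the environment; /udweunbikkinvo/ is unchanged.
Rule 2 (nasal place assimilation): /n/ precedes the labial consonant /b/, so it assimilates in place to [m]. /n/ precedes the labial consonant /v/, so it assimilates in place to [m]. /udweunbikkinvo/ → udweumbikkimvo.
Rule 3 (final vowel raising): /o/ is a mid vowel in word-final position, so it raises to [u]. /udweumbikkimvo/ → udweumbikkimvu.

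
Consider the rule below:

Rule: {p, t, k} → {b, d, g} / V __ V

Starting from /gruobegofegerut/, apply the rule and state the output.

No segment of /gruobegofegerut/ meets the structural description of the rule, so the form surfaces unchanged.

gruobegofegerut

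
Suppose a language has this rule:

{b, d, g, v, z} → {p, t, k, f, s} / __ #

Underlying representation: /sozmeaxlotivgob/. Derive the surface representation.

Scanning /sozmeaxlotivgob/: /z/ at position 3 is not in the conditioning environment; /v/ at position 12 is not in the conditioning environment; /g/ at position 13 is not in the conditioning environment; /b/ is a voiced obstruent in word-final position, so it devoices to [p].
Result: [sozmeaxlotivgop].

sozmeaxlotivgop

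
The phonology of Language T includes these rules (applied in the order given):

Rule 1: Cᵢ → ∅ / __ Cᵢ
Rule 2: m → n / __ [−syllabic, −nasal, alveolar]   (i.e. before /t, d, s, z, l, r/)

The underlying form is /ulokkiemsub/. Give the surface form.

Rule 1 (degemination): /kk/ is a geminate; the first /k/ deletes. /ulokkiemsub/ → ulokiemsub.
Rule 2 (nasal place assimilation): /m/ precedes the alveolar consonant /s/, so it assimilates in place to [n]. /ulokiemsub/ → ulokiensub.

ulokiensub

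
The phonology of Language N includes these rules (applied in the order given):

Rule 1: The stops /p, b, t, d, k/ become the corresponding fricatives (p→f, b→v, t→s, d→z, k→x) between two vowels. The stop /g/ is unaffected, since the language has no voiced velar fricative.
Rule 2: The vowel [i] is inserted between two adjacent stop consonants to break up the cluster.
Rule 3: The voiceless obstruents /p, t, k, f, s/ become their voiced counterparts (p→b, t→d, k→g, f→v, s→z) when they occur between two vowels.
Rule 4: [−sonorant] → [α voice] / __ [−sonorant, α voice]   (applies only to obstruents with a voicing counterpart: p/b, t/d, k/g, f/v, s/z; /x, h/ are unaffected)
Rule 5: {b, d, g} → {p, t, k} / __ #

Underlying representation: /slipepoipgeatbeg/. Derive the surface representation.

Rule 1 (intervocalic spirantization): /p/ is a stop between vowels /i/ and /e/, so it spirantizes to the fricative [f]. /p/ is a stop between vowels /e/ and /o/, so it spirantizes to the fricative [f]. /slipepoipgeatbeg/ → slifefoipgeatbeg.
Rule 2 (stop-cluster i-epenthesis): /p/ and /g/ form a stop–stop cluster, so [i] is inserted between them. /t/ and /b/ form a stop–stop cluster, so [i] is inserted between them. /slifefoipgeatbeg/ → slifefoipigeatibeg.
Rule 3 (intervocalic voicing): /f/ is a voiceless obstruent between vowels /i/ and /e/, so it voices to [v]. /f/ is a voiceless obstruent between vowels /e/ and /o/, so it voices to [v]. /p/ is a voiceless obstruent between vowels /i/ and /i/, so it voices to [b]. /t/ is a voiceless obstruent between vowels /a/ and /i/, so it voices to [d]. /slifefoipigeatibeg/ → slivevoibigeadibeg.
Rule 4 (regressive voicing assimilation): no segment meets the environment; /slivevoibigeadibeg/ is unchanged.
Rule 5 (final devoicing): /g/ is a voiced stop in word-final position, so it devoices to [k]. /slivevoibigeadibeg/ → slivevoibigeadibek.

slivevoibigeadibek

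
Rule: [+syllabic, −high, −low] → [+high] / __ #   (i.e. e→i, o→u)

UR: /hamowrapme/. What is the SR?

/e/ is a mid vowel in word-final position, so it raises to [i].
Surface form: [hamowrapmi].

hamowrapmi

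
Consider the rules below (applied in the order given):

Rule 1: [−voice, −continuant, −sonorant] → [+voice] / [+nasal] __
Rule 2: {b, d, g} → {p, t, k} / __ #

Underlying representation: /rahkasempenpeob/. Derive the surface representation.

Rule 1 (post-nasal voicing): /p/ is a voiceless stop immediately after the nasal /m/, so it voices to [b]. /p/ is a voiceless stop immediately after the nasal /n/, so it voices to [b]. /rahkasempenpeob/ → rahkasembenbeob.
Rule 2 (final devoicing): /b/ is a voiced stop in word-final position, so it devoices to [p]. /rahkasembenbeob/ → rahkasembenbeop.

rahkasembenbeop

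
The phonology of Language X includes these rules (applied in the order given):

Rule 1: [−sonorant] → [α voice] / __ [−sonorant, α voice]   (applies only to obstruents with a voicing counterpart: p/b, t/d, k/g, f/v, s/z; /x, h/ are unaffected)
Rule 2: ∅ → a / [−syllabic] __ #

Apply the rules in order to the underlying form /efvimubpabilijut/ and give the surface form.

evvimuppabilijuta

Rule 1 (regressive voicing assimilation): /f/ precedes the voiced obstruent /v/, so it voices to [v] by assimilation. /b/ precedes the voiceless obstruent /p/, so it devoices to [p] by assimilation. /efvimubpabilijut/ → evvimuppabilijut.
Rule 2 (final a-epenthesis): the form ends in the consonant /t/, so [a] is inserted word-finally. /evvimuppabilijut/ → evvimuppabilijuta.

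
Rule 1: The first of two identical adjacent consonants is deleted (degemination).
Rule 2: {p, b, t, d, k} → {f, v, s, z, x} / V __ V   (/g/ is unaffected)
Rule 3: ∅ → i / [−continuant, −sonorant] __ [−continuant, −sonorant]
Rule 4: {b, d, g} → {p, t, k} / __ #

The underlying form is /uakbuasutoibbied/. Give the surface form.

uakibuasusoiviet

Rule 1 (degemination): /bb/ is a geminate; the first /b/ deletes. /uakbuasutoibbied/ → uakbuasutoibied.
Rule 2 (intervocalic spirantization): /t/ is a stop between vowels /u/ and /o/, so it spirantizes to the fricative [s]. /b/ is a stop between vowels /i/ and /i/, so it spirantizes to the fricative [v]. /uakbuasutoibied/ → uakbuasusoivied.
Rule 3 (stop-cluster i-epenthesis): /k/ and /b/ form a stop–stop cluster, so [i] is inserted between them. /uakbuasusoivied/ → uakibuasusoivied.
Rule 4 (final devoicing): /d/ is a voiced stop in word-final position, so it devoices to [t]. /uakibuasusoivied/ → uakibuasusoiviet.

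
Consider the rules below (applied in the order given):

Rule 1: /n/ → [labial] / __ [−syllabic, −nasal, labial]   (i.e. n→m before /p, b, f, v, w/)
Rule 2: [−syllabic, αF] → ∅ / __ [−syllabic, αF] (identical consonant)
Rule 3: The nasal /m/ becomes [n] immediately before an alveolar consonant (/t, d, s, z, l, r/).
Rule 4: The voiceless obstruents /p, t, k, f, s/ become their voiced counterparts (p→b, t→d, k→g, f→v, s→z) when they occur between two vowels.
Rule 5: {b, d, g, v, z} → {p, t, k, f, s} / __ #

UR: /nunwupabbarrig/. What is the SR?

numwubabarik

Rule 1 (nasal place assimilation): /n/ precedes the labial consonant /w/, so it assimilates in place to [m]. /nunwupabbarrig/ → numwupabbarrig.
Rule 2 (degemination): /bb/ is a geminate; the first /b/ deletes. /rr/ is a geminate; the first /r/ deletes. /numwupabbarrig/ → numwupabarig.
Rule 3 (nasal place assimilation): no segment meets the environment; /numwupabarig/ is unchanged.
Rule 4 (intervocalic voicing): /p/ is a voiceless obstruent between vowels /u/ and /a/, so it voices to [b]. /numwupabarig/ → numwubabarig.
Rule 5 (final devoicing): /g/ is a voiced obstruent in word-final position, so it devoices to [k]. /numwubabarig/ → numwubabarik.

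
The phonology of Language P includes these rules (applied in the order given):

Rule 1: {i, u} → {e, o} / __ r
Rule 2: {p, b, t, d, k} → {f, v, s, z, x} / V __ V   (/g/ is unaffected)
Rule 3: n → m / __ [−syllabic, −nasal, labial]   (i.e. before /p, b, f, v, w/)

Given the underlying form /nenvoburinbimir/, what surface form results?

Rule 1 (pre-rhotic lowering): /u/ is a high vowel immediately before /r/, so it lowers to [o]. /i/ is a high vowel immediately before /r/, so it lowers to [e]. /nenvoburinbimir/ → nenvoborinbimer.
Rule 2 (intervocalic spirantization): /b/ is a stop between vowels /o/ and /o/, so it spirantizes to the fricative [v]. /nenvoborinbimer/ → nenvovorinbimer.
Rule 3 (nasal place assimilation): /n/ precedes the labial consonant /v/, so it assimilates in place to [m]. /n/ precedes the labial consonant /b/, so it assimilates in place to [m]. /nenvovorinbimer/ → nemvovorimbimer.

nemvovorimbimer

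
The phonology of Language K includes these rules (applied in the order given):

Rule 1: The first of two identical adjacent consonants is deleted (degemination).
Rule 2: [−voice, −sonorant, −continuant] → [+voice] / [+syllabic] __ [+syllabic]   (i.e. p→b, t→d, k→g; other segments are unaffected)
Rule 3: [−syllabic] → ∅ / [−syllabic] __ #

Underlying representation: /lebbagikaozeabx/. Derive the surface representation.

Rule 1 (degemination): /bb/ is a geminate; the first /b/ deletes. /lebbagikaozeabx/ → lebagikaozeabx.
Rule 2 (intervocalic voicing): /k/ is a voiceless stop between vowels /i/ and /a/, so it voices to [g]. /lebagikaozeabx/ → lebagigaozeabx.
Rule 3 (final cluster simplification): /x/ is the second consonant of a word-final cluster /bx/, so it deletes. /lebagigaozeabx/ → lebagigaozeab.

lebagigaozeab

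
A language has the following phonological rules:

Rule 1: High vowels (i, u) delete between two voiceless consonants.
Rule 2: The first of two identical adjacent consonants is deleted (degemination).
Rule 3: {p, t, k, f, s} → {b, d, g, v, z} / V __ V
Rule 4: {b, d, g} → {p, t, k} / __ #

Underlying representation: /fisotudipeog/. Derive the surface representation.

Rule 1 (high vowel syncope): /i/ is a high vowel flanked by voiceless consonants /f/ and /s/, so it deletes. /fisotudipeog/ → fsotudipeog.
Rule 2 (degemination): no segment meets the environment; /fsotudipeog/ is unchanged.
Rule 3 (intervocalic voicing): /t/ is a voiceless obstruent between vowels /o/ and /u/, so it voices to [d]. /p/ is a voiceless obstruent between vowels /i/ and /e/, so it voices to [b]. /fsotudipeog/ → fsodudibeog.
Rule 4 (final devoicing): /g/ is a voiced stop in word-final position, so it devoices to [k]. /fsodudibeog/ → fsodudibeok.

fsodudibeok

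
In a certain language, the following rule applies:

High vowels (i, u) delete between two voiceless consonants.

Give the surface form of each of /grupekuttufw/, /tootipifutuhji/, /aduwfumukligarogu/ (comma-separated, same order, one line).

grupekttfw, tootpfthji, aduwfumukligarogu

/grupekuttufw/: /u/ is a high vowel flanked by voiceless consonants /k/ and /t/, so it deletes. /u/ is a high vowel flanked by voiceless consonants /t/ and /f/, so it deletes. → [grupekttfw].
/tootipifutuhji/: /i/ is a high vowel flanked by voiceless consonants /t/ and /p/, so it deletes. /i/ is a high vowel flanked by voiceless consonants /p/ and /f/, so it deletes. /u/ is a high vowel flanked by voiceless consonants /f/ and /t/, so it deletes. /u/ is a high vowel flanked by voiceless consonants /t/ and /h/, so it deletes. → [tootpfthji].
/aduwfumukligarogu/: the rule's environment is not met; surfaces unchanged as [aduwfumukligarogu].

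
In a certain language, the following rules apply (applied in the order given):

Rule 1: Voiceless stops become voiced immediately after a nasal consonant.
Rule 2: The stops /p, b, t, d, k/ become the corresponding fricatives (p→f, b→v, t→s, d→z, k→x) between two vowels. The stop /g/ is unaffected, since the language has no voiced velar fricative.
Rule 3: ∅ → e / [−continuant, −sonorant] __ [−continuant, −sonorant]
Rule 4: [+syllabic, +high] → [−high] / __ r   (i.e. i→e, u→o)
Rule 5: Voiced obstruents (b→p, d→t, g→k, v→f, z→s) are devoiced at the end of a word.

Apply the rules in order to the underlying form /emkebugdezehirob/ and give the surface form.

Rule 1 (post-nasal voicing): /k/ is a voiceless stop immediately after the nasal /m/, so it voices to [g]. /emkebugdezehirob/ → emgebugdezehirob.
Rule 2 (intervocalic spirantization): /b/ is a stop between vowels /e/ and /u/, so it spirantizes to the fricative [v]. /emgebugdezehirob/ → emgevugdezehirob.
Rule 3 (stop-cluster e-epenthesis): /g/ and /d/ form a stop–stop cluster, so [e] is inserted between them. /emgevugdezehirob/ → emgevugedezehirob.
Rule 4 (pre-rhotic lowering): /i/ is a high vowel immediately before /r/, so it lowers to [e]. /emgevugedezehirob/ → emgevugedezeherob.
Rule 5 (final devoicing): /b/ is a voiced obstruent in word-final position, so it devoices to [p]. /emgevugedezeherob/ → emgevugedezeherop.

emgevugedezeherop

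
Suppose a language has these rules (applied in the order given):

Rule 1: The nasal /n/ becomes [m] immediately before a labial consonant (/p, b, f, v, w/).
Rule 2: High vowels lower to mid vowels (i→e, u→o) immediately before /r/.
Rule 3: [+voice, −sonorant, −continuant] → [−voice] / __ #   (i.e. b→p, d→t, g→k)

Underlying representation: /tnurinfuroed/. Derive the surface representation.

tnorimforoet

Rule 1 (nasal place assimilation): /n/ precedes the labial consonant /f/, so it assimilates in place to [m]. /tnurinfuroed/ → tnurimfuroed.
Rule 2 (pre-rhotic lowering): /u/ is a high vowel immediately before /r/, so it lowers to [o]. /u/ is a high vowel immediately before /r/, so it lowers to [o]. /tnurimfuroed/ → tnorimforoed.
Rule 3 (final devoicing): /d/ is a voiced stop in word-final position, so it devoices to [t]. /tnorimforoed/ → tnorimforoet.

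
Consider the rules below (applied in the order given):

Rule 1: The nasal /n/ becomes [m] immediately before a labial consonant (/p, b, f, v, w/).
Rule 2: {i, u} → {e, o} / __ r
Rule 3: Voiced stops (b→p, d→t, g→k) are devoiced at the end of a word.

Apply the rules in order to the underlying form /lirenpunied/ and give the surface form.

Rule 1 (nasal place assimilation): /n/ precedes the labial consonant /p/, so it assimilates in place to [m]. /lirenpunied/ → lirempunied.
Rule 2 (pre-rhotic lowering): /i/ is a high vowel immediately before /r/, so it lowers to [e]. /lirempunied/ → lerempunied.
Rule 3 (final devoicing): /d/ is a voiced stop in word-final position, so it devoices to [t]. /lerempunied/ → lerempuniet.

lerempuniet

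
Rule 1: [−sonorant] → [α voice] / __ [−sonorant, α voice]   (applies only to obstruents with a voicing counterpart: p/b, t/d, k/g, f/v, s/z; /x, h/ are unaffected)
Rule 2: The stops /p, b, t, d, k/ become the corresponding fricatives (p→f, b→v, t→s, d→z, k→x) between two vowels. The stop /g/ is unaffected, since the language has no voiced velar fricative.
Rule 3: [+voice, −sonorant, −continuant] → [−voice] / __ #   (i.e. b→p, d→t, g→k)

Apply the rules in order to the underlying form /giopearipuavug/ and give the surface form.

giofearifuavuk

Rule 1 (regressive voicing assimilation): no segment meets the environment; /giopearipuavug/ is unchanged.
Rule 2 (intervocalic spirantization): /p/ is a stop between vowels /o/ and /e/, so it spirantizes to the fricative [f]. /p/ is a stop between vowels /i/ and /u/, so it spirantizes to the fricative [f]. /giopearipuavug/ → giofearifuavug.
Rule 3 (final devoicing): /g/ is a voiced stop in word-final position, so it devoices to [k]. /giofearifuavug/ → giofearifuavuk.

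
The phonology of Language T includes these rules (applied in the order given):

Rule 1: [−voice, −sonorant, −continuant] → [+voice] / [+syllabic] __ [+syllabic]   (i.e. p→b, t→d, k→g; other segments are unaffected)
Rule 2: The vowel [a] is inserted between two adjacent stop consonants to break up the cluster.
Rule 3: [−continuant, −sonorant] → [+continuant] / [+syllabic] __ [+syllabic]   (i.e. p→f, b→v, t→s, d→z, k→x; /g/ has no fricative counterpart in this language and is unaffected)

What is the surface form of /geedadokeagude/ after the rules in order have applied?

Rule 1 (intervocalic voicing): /k/ is a voiceless stop between vowels /o/ and /e/, so it voices to [g]. /geedadokeagude/ → geedadogeagude.
Rule 2 (stop-cluster a-epenthesis): no segment meets the environment; /geedadogeagude/ is unchanged.
Rule 3 (intervocalic spirantization): /d/ is a stop between vowels /e/ and /a/, so it spirantizes to the fricative [z]. /d/ is a stop between vowels /a/ and /o/, so it spirantizes to the fricative [z]. /d/ is a stop between vowels /u/ and /e/, so it spirantizes to the fricative [z]. /geedadogeagude/ → geezazogeaguze.

geezazogeaguze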